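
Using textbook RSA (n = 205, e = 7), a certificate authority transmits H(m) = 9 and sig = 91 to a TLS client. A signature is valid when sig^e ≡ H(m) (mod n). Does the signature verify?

Squares mod 205: sig^1≡91, sig^2≡81, sig^4≡1
7 = 4 + 2 + 1, so sig^7 ≡ 1·81·91 ≡ 196 (mod 205)
The recovered value 196 does not match the digest 9.

does not verify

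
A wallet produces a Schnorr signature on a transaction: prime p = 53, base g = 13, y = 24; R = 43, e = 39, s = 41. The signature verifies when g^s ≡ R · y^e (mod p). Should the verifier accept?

reject

g^s mod p:
13^2 = 169 ≡ 10
13^4 ≡ 10^2 = 100 ≡ 47
13^8 ≡ 47^2 = 2209 ≡ 36
13^16 ≡ 36^2 = 1296 ≡ 24
13^32 ≡ 24^2 = 576 ≡ 46
41 = 32 + 8 + 1, so 13^41 ≡ 46·36·13 ≡ 10 (mod 53)
R · y^e mod p:
24^2 = 576 ≡ 46
24^4 ≡ 46^2 = 2116 ≡ 49
24^8 ≡ 49^2 = 2401 ≡ 16
24^16 ≡ 16^2 = 256 ≡ 44
24^32 ≡ 44^2 = 1936 ≡ 28
39 = 32 + 4 + 2 + 1, so 24^39 ≡ 28·49·46·24 ≡ 1 (mod 53)
43·1 = 43 ≡ 43 (mod 53)
10 ≠ 43; the check fails.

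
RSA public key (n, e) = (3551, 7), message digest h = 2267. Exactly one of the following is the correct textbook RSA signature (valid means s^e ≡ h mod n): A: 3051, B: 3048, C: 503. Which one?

B

Candidate A: Squares mod 3551: 3051^1≡3051, 3051^2≡1430, 3051^4≡3075; 7 = 4 + 2 + 1, so 3051^7 ≡ 3075·1430·3051 ≡ 1507 (mod 3551)
Candidate B: Squares mod 3551: 3048^1≡3048, 3048^2≡888, 3048^4≡222; 7 = 4 + 2 + 1, so 3048^7 ≡ 222·888·3048 ≡ 2267 (mod 3551)
  → matches h = 2267
Candidate C: Squares mod 3551: 503^1≡503, 503^2≡888, 503^4≡222; 7 = 4 + 2 + 1, so 503^7 ≡ 222·888·503 ≡ 1284 (mod 3551)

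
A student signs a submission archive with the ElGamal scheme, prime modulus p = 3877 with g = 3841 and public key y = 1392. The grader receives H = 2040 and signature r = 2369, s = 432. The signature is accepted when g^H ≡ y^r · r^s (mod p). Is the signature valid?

invalid

Left side g^H mod p:
3841^2 = 14753281 ≡ 1296
3841^4 ≡ 1296^2 = 1679616 ≡ 875
3841^8 ≡ 875^2 = 765625 ≡ 1856
3841^16 ≡ 1856^2 = 3444736 ≡ 1960
3841^32 ≡ 1960^2 = 3841600 ≡ 3370
3841^64 ≡ 3370^2 = 11356900 ≡ 1167
3841^128 ≡ 1167^2 = 1361889 ≡ 1062
3841^256 ≡ 1062^2 = 1127844 ≡ 3514
3841^512 ≡ 3514^2 = 12348196 ≡ 3828
3841^1024 ≡ 3828^2 = 14653584 ≡ 2401
2040 = 1024 + 512 + 256 + 128 + 64 + 32 + 16 + 8, so 3841^2040 ≡ 2401·3828·3514·1062·1167·3370·1960·1856 ≡ 873 (mod 3877)
Right side y^r · r^s mod p:
1392^2 = 1937664 ≡ 3041
1392^4 ≡ 3041^2 = 9247681 ≡ 1036
1392^8 ≡ 1036^2 = 1073296 ≡ 3244
1392^16 ≡ 3244^2 = 10523536 ≡ 1358
1392^32 ≡ 1358^2 = 1844164 ≡ 2589
1392^64 ≡ 2589^2 = 6702921 ≡ 3465
1392^128 ≡ 3465^2 = 12006225 ≡ 3033
1392^256 ≡ 3033^2 = 9199089 ≡ 2845
1392^512 ≡ 2845^2 = 8094025 ≡ 2726
1392^1024 ≡ 2726^2 = 7431076 ≡ 2744
1392^2048 ≡ 2744^2 = 7529536 ≡ 402
2369 = 2048 + 256 + 64 + 1, so 1392^2369 ≡ 402·2845·3465·1392 ≡ 454 (mod 3877)
2369^2 = 5612161 ≡ 2142
2369^4 ≡ 2142^2 = 4588164 ≡ 1673
2369^8 ≡ 1673^2 = 2798929 ≡ 3612
2369^16 ≡ 3612^2 = 13046544 ≡ 439
2369^32 ≡ 439^2 = 192721 ≡ 2748
2369^64 ≡ 2748^2 = 7551504 ≡ 2985
2369^128 ≡ 2985^2 = 8910225 ≡ 879
2369^256 ≡ 879^2 = 772641 ≡ 1118
432 = 256 + 128 + 32 + 16, so 2369^432 ≡ 1118·879·2748·439 ≡ 3033 (mod 3877)
454·3033 = 1376982 ≡ 647 (mod 3877)
873 ≠ 647, so verification fails.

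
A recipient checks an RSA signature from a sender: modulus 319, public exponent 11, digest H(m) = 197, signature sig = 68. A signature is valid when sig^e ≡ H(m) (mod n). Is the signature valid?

sig^2 ≡ 68^2 = 4624 ≡ 158
sig^4 ≡ 158^2 = 24964 ≡ 82
sig^8 ≡ 82^2 = 6724 ≡ 25
11 = 8 + 2 + 1, so sig^11 ≡ 25·158·68 ≡ 2 (mod 319)
sig^11 mod 319 = 2, but H(m) = 197.

invalid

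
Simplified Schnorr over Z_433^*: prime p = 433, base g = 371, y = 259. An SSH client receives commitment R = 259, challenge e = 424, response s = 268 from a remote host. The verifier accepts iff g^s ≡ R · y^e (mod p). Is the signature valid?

invalid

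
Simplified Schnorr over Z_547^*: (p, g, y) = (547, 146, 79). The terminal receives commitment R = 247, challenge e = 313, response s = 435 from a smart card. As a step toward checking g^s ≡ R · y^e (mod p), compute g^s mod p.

Squares mod 547: 146^1≡146, 146^2≡530, 146^4≡289, 146^8≡377, 146^16≡456, 146^32≡76, 146^64≡306, 146^128≡99, 146^256≡502
435 = 256 + 128 + 32 + 16 + 2 + 1, so 146^435 ≡ 502·99·76·456·530·146 ≡ 457 (mod 547)

457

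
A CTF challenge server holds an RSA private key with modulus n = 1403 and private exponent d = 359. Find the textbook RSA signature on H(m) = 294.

926

(H(m))^359 mod 1403 = 926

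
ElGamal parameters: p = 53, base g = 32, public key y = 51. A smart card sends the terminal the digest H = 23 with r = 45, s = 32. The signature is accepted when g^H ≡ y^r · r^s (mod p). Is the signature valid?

valid

Left side g^H mod p:
32^2 = 1024 ≡ 17
32^4 ≡ 17^2 = 289 ≡ 24
32^8 ≡ 24^2 = 576 ≡ 46
32^16 ≡ 46^2 = 2116 ≡ 49
23 = 16 + 4 + 2 + 1, so 32^23 ≡ 49·24·17·32 ≡ 34 (mod 53)
Right side y^r · r^s mod p:
51^2 = 2601 ≡ 4
51^4 ≡ 4^2 = 16
51^8 ≡ 16^2 = 256 ≡ 44
51^16 ≡ 44^2 = 1936 ≡ 28
51^32 ≡ 28^2 = 784 ≡ 42
45 = 32 + 8 + 4 + 1, so 51^45 ≡ 42·44·16·51 ≡ 12 (mod 53)
45^2 = 2025 ≡ 11
45^4 ≡ 11^2 = 121 ≡ 15
45^8 ≡ 15^2 = 225 ≡ 13
45^16 ≡ 13^2 = 169 ≡ 10
45^32 ≡ 10^2 = 100 ≡ 47
12·47 = 564 ≡ 34 (mod 53)
34 ≡ 34 (mod 53), so the signature is genuine.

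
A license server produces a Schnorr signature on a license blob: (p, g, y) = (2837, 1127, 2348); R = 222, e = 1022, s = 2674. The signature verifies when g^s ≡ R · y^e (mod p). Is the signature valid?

g^s mod p:
Squares mod 2837: 1127^1≡1127, 1127^2≡1990, 1127^4≡2485, 1127^8≡1913, 1127^16≡2676, 1127^32≡388, 1127^64≡183, 1127^128≡2282, 1127^256≡1629, 1127^512≡1046, 1127^1024≡1871, 1127^2048≡2620
2674 = 2048 + 512 + 64 + 32 + 16 + 2, so 1127^2674 ≡ 2620·1046·183·388·2676·1990 ≡ 2808 (mod 2837)
R · y^e mod p:
Squares mod 2837: 2348^1≡2348, 2348^2≡813, 2348^4≡2785, 2348^8≡2704, 2348^16≡667, 2348^32≡2317, 2348^64≡885, 2348^128≡213, 2348^256≡2814, 2348^512≡529
1022 = 512 + 256 + 128 + 64 + 32 + 16 + 8 + 4 + 2, so 2348^1022 ≡ 529·2814·213·885·2317·667·2704·2785·813 ≡ 1248 (mod 2837)
222·1248 = 277056 ≡ 1867 (mod 2837)
2808 ≠ 1867; the check fails.

invalid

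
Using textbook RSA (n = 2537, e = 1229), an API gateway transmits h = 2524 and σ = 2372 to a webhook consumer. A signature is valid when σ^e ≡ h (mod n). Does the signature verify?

σ^2 ≡ 2372^2 = 5626384 ≡ 1855
σ^4 ≡ 1855^2 = 3441025 ≡ 853
σ^8 ≡ 853^2 = 727609 ≡ 2027
σ^16 ≡ 2027^2 = 4108729 ≡ 1326
σ^32 ≡ 1326^2 = 1758276 ≡ 135
σ^64 ≡ 135^2 = 18225 ≡ 466
σ^128 ≡ 466^2 = 217156 ≡ 1511
σ^256 ≡ 1511^2 = 2283121 ≡ 2358
σ^512 ≡ 2358^2 = 5560164 ≡ 1597
σ^1024 ≡ 1597^2 = 2550409 ≡ 724
1229 = 1024 + 128 + 64 + 8 + 4 + 1, so σ^1229 ≡ 724·1511·466·2027·853·2372 ≡ 1714 (mod 2537)
The recovered value 1714 does not match the digest 2524.

does not verify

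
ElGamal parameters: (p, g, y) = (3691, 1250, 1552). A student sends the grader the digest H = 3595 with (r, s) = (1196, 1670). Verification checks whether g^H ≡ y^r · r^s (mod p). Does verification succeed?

fails

Left side g^H mod p:
1250^3595 mod 3691 = 1592
Right side y^r · r^s mod p:
1552^1196 mod 3691 = 164
1196^1670 mod 3691 = 739
164·739 = 121196 ≡ 3084 (mod 3691)
1592 ≠ 3084, so verification fails.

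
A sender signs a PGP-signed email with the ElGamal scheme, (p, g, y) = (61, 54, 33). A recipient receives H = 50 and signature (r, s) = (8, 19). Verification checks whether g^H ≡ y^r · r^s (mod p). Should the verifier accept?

Left side g^H mod p:
54^50 mod 61 = 14
Right side y^r · r^s mod p:
33^8 mod 61 = 34
8^19 mod 61 = 23
34·23 = 782 ≡ 50 (mod 61)
14 ≠ 50, so verification fails.

reject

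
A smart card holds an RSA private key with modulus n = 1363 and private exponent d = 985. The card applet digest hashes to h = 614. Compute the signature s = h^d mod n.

1240

h^2 ≡ 614^2 = 376996 ≡ 808
h^4 ≡ 808^2 = 652864 ≡ 1350
h^8 ≡ 1350^2 = 1822500 ≡ 169
h^16 ≡ 169^2 = 28561 ≡ 1301
h^32 ≡ 1301^2 = 1692601 ≡ 1118
h^64 ≡ 1118^2 = 1249924 ≡ 53
h^128 ≡ 53^2 = 2809 ≡ 83
h^256 ≡ 83^2 = 6889 ≡ 74
h^512 ≡ 74^2 = 5476 ≡ 24
985 = 512 + 256 + 128 + 64 + 16 + 8 + 1, so h^985 ≡ 24·74·83·53·1301·169·614 ≡ 1240 (mod 1363)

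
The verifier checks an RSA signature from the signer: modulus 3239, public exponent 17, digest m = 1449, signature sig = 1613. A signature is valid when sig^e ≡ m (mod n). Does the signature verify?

sig^2 ≡ 1613^2 = 2601769 ≡ 852
sig^4 ≡ 852^2 = 725904 ≡ 368
sig^8 ≡ 368^2 = 135424 ≡ 2625
sig^16 ≡ 2625^2 = 6890625 ≡ 1272
17 = 16 + 1, so sig^17 ≡ 1272·1613 ≡ 1449 (mod 3239)
1449 = m, so the signature checks out.

verifies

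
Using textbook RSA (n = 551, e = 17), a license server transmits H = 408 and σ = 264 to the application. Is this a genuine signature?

genuine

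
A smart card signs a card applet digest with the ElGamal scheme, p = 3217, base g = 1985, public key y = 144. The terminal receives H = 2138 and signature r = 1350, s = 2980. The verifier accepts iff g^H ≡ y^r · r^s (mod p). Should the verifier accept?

reject

Left side g^H mod p:
1985^2 = 3940225 ≡ 2617
1985^4 ≡ 2617^2 = 6848689 ≡ 2913
1985^8 ≡ 2913^2 = 8485569 ≡ 2340
1985^16 ≡ 2340^2 = 5475600 ≡ 266
1985^32 ≡ 266^2 = 70756 ≡ 3199
1985^64 ≡ 3199^2 = 10233601 ≡ 324
1985^128 ≡ 324^2 = 104976 ≡ 2032
1985^256 ≡ 2032^2 = 4129024 ≡ 1613
1985^512 ≡ 1613^2 = 2601769 ≡ 2433
1985^1024 ≡ 2433^2 = 5919489 ≡ 209
1985^2048 ≡ 209^2 = 43681 ≡ 1860
2138 = 2048 + 64 + 16 + 8 + 2, so 1985^2138 ≡ 1860·324·266·2340·2617 ≡ 1185 (mod 3217)
Right side y^r · r^s mod p:
144^2 = 20736 ≡ 1434
144^4 ≡ 1434^2 = 2056356 ≡ 693
144^8 ≡ 693^2 = 480249 ≡ 916
144^16 ≡ 916^2 = 839056 ≡ 2636
144^32 ≡ 2636^2 = 6948496 ≡ 2993
144^64 ≡ 2993^2 = 8958049 ≡ 1921
144^128 ≡ 1921^2 = 3690241 ≡ 342
144^256 ≡ 342^2 = 116964 ≡ 1152
144^512 ≡ 1152^2 = 1327104 ≡ 1700
144^1024 ≡ 1700^2 = 2890000 ≡ 1134
1350 = 1024 + 256 + 64 + 4 + 2, so 144^1350 ≡ 1134·1152·1921·693·1434 ≡ 2465 (mod 3217)
1350^2 = 1822500 ≡ 1678
1350^4 ≡ 1678^2 = 2815684 ≡ 809
1350^8 ≡ 809^2 = 654481 ≡ 1430
1350^16 ≡ 1430^2 = 2044900 ≡ 2105
1350^32 ≡ 2105^2 = 4431025 ≡ 1216
1350^64 ≡ 1216^2 = 1478656 ≡ 2053
1350^128 ≡ 2053^2 = 4214809 ≡ 539
1350^256 ≡ 539^2 = 290521 ≡ 991
1350^512 ≡ 991^2 = 982081 ≡ 896
1350^1024 ≡ 896^2 = 802816 ≡ 1783
1350^2048 ≡ 1783^2 = 3179089 ≡ 693
2980 = 2048 + 512 + 256 + 128 + 32 + 4, so 1350^2980 ≡ 693·896·991·539·1216·809 ≡ 355 (mod 3217)
2465·355 = 875075 ≡ 51 (mod 3217)
1185 ≠ 51, so verification fails.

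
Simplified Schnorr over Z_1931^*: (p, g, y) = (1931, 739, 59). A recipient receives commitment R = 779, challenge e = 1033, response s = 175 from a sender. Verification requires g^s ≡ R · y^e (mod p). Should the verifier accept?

g^s mod p:
739^2 = 546121 ≡ 1579
739^4 ≡ 1579^2 = 2493241 ≡ 320
739^8 ≡ 320^2 = 102400 ≡ 57
739^16 ≡ 57^2 = 3249 ≡ 1318
739^32 ≡ 1318^2 = 1737124 ≡ 1155
739^64 ≡ 1155^2 = 1334025 ≡ 1635
739^128 ≡ 1635^2 = 2673225 ≡ 721
175 = 128 + 32 + 8 + 4 + 2 + 1, so 739^175 ≡ 721·1155·57·320·1579·739 ≡ 510 (mod 1931)
R · y^e mod p:
59^2 = 3481 ≡ 1550
59^4 ≡ 1550^2 = 2402500 ≡ 336
59^8 ≡ 336^2 = 112896 ≡ 898
59^16 ≡ 898^2 = 806404 ≡ 1177
59^32 ≡ 1177^2 = 1385329 ≡ 802
59^64 ≡ 802^2 = 643204 ≡ 181
59^128 ≡ 181^2 = 32761 ≡ 1865
59^256 ≡ 1865^2 = 3478225 ≡ 494
59^512 ≡ 494^2 = 244036 ≡ 730
59^1024 ≡ 730^2 = 532900 ≡ 1875
1033 = 1024 + 8 + 1, so 59^1033 ≡ 1875·898·59 ≡ 955 (mod 1931)
779·955 = 743945 ≡ 510 (mod 1931)
510 ≡ 510 (mod 1931); signature holds.

accept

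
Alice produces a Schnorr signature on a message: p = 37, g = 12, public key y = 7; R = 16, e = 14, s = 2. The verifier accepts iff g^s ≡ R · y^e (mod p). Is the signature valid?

g^s mod p:
12^2 = 144 ≡ 33
R · y^e mod p:
7^2 = 49 ≡ 12
7^4 ≡ 12^2 = 144 ≡ 33
7^8 ≡ 33^2 = 1089 ≡ 16
14 = 8 + 4 + 2, so 7^14 ≡ 16·33·12 ≡ 9 (mod 37)
16·9 = 144 ≡ 33 (mod 37)
33 ≡ 33 (mod 37); signature holds.

valid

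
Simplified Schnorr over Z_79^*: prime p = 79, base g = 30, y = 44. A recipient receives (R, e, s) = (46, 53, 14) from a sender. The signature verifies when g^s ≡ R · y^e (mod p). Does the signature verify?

verifies

g^s mod p:
30^2 = 900 ≡ 31
30^4 ≡ 31^2 = 961 ≡ 13
30^8 ≡ 13^2 = 169 ≡ 11
14 = 8 + 4 + 2, so 30^14 ≡ 11·13·31 ≡ 9 (mod 79)
R · y^e mod p:
44^2 = 1936 ≡ 40
44^4 ≡ 40^2 = 1600 ≡ 20
44^8 ≡ 20^2 = 400 ≡ 5
44^16 ≡ 5^2 = 25
44^32 ≡ 25^2 = 625 ≡ 72
53 = 32 + 16 + 4 + 1, so 44^53 ≡ 72·25·20·44 ≡ 50 (mod 79)
46·50 = 2300 ≡ 9 (mod 79)
9 ≡ 9 (mod 79); signature holds.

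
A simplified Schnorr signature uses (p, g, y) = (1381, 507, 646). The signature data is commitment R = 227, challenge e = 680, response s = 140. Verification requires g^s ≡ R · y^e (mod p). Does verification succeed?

g^s mod p:
Squares mod 1381: 507^1≡507, 507^2≡183, 507^4≡345, 507^8≡259, 507^16≡793, 507^32≡494, 507^64≡980, 507^128≡605
140 = 128 + 8 + 4, so 507^140 ≡ 605·259·345 ≡ 530 (mod 1381)
R · y^e mod p:
Squares mod 1381: 646^1≡646, 646^2≡254, 646^4≡990, 646^8≡971, 646^16≡999, 646^32≡919, 646^64≡770, 646^128≡451, 646^256≡394, 646^512≡564
680 = 512 + 128 + 32 + 8, so 646^680 ≡ 564·451·919·971 ≡ 1359 (mod 1381)
227·1359 = 308493 ≡ 530 (mod 1381)
530 ≡ 530 (mod 1381); signature holds.

passes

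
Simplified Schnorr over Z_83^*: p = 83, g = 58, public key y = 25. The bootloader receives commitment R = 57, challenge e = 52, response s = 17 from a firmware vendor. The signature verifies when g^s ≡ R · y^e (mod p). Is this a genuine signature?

genuine

g^s mod p:
Squares mod 83: 58^1≡58, 58^2≡44, 58^4≡27, 58^8≡65, 58^16≡75
17 = 16 + 1, so 58^17 ≡ 75·58 ≡ 34 (mod 83)
R · y^e mod p:
Squares mod 83: 25^1≡25, 25^2≡44, 25^4≡27, 25^8≡65, 25^16≡75, 25^32≡64
52 = 32 + 16 + 4, so 25^52 ≡ 64·75·27 ≡ 37 (mod 83)
57·37 = 2109 ≡ 34 (mod 83)
34 ≡ 34 (mod 83); signature holds.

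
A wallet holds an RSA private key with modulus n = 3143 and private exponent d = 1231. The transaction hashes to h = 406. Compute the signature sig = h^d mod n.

2233

Squares mod 3143: h^1≡406, h^2≡1400, h^4≡1911, h^8≡2898, h^16≡308, h^32≡574, h^64≡2604, h^128≡1365, h^256≡2569, h^512≡2604, h^1024≡1365
1231 = 1024 + 128 + 64 + 8 + 4 + 2 + 1, so h^1231 ≡ 1365·1365·2604·2898·1911·1400·406 ≡ 2233 (mod 3143)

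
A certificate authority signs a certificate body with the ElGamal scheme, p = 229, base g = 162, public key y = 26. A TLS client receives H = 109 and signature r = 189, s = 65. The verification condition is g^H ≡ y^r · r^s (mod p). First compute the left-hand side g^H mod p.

Squares mod 229: 162^1≡162, 162^2≡138, 162^4≡37, 162^8≡224, 162^16≡25, 162^32≡167, 162^64≡180
109 = 64 + 32 + 8 + 4 + 1, so 162^109 ≡ 180·167·224·37·162 ≡ 166 (mod 229)

166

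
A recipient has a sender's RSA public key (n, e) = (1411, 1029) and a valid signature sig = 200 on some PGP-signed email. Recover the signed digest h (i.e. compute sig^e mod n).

Squares mod 1411: sig^1≡200, sig^2≡492, sig^4≡783, sig^8≡715, sig^16≡443, sig^32≡120, sig^64≡290, sig^128≡851, sig^256≡358, sig^512≡1174, sig^1024≡1140
1029 = 1024 + 4 + 1, so sig^1029 ≡ 1140·783·200 ≡ 47 (mod 1411)

47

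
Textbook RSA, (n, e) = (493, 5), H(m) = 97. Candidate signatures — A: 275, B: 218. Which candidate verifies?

B

Candidate A: 275^2 = 75625 ≡ 196; 275^4 ≡ 196^2 = 38416 ≡ 455; 5 = 4 + 1, so 275^5 ≡ 455·275 ≡ 396 (mod 493)
Candidate B: 218^2 = 47524 ≡ 196; 218^4 ≡ 196^2 = 38416 ≡ 455; 5 = 4 + 1, so 218^5 ≡ 455·218 ≡ 97 (mod 493)
  → matches H(m) = 97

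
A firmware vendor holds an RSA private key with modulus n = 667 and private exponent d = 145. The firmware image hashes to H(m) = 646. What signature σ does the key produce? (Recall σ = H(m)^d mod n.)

27

(H(m))^145 mod 667 = 27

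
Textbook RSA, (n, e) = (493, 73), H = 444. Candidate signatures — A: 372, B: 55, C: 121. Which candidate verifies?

Candidate A: Squares mod 493: 372^1≡372, 372^2≡344, 372^4≡16, 372^8≡256, 372^16≡460, 372^32≡103, 372^64≡256; 73 = 64 + 8 + 1, so 372^73 ≡ 256·256·372 ≡ 49 (mod 493)
Candidate B: Squares mod 493: 55^1≡55, 55^2≡67, 55^4≡52, 55^8≡239, 55^16≡426, 55^32≡52, 55^64≡239; 73 = 64 + 8 + 1, so 55^73 ≡ 239·239·55 ≡ 259 (mod 493)
Candidate C: Squares mod 493: 121^1≡121, 121^2≡344, 121^4≡16, 121^8≡256, 121^16≡460, 121^32≡103, 121^64≡256; 73 = 64 + 8 + 1, so 121^73 ≡ 256·256·121 ≡ 444 (mod 493)
  → matches H = 444

C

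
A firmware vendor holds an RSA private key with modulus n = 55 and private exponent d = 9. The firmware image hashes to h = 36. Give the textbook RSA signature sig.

26

Squares mod 55: h^1≡36, h^2≡31, h^4≡26, h^8≡16
9 = 8 + 1, so h^9 ≡ 16·36 ≡ 26 (mod 55)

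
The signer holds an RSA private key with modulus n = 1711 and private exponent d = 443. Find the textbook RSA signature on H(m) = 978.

276

(H(m))^2 ≡ 978^2 = 956484 ≡ 35
(H(m))^4 ≡ 35^2 = 1225
(H(m))^8 ≡ 1225^2 = 1500625 ≡ 78
(H(m))^16 ≡ 78^2 = 6084 ≡ 951
(H(m))^32 ≡ 951^2 = 904401 ≡ 993
(H(m))^64 ≡ 993^2 = 986049 ≡ 513
(H(m))^128 ≡ 513^2 = 263169 ≡ 1386
(H(m))^256 ≡ 1386^2 = 1920996 ≡ 1254
443 = 256 + 128 + 32 + 16 + 8 + 2 + 1, so (H(m))^443 ≡ 1254·1386·993·951·78·35·978 ≡ 276 (mod 1711)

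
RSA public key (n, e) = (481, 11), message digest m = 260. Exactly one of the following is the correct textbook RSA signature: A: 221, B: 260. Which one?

B

Candidate A: 221^2 = 48841 ≡ 260; 221^4 ≡ 260^2 = 67600 ≡ 260; 221^8 ≡ 260^2 = 67600 ≡ 260; 11 = 8 + 2 + 1, so 221^11 ≡ 260·260·221 ≡ 221 (mod 481)
Candidate B: 260^2 = 67600 ≡ 260; 260^4 ≡ 260^2 = 67600 ≡ 260; 260^8 ≡ 260^2 = 67600 ≡ 260; 11 = 8 + 2 + 1, so 260^11 ≡ 260·260·260 ≡ 260 (mod 481)
  → matches m = 260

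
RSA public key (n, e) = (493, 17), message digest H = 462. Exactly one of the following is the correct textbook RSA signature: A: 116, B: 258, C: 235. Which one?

B

Candidate A: Squares mod 493: 116^1≡116, 116^2≡145, 116^4≡319, 116^8≡203, 116^16≡290; 17 = 16 + 1, so 116^17 ≡ 290·116 ≡ 116 (mod 493)
Candidate B: Squares mod 493: 258^1≡258, 258^2≡9, 258^4≡81, 258^8≡152, 258^16≡426; 17 = 16 + 1, so 258^17 ≡ 426·258 ≡ 462 (mod 493)
  → matches H = 462
Candidate C: Squares mod 493: 235^1≡235, 235^2≡9, 235^4≡81, 235^8≡152, 235^16≡426; 17 = 16 + 1, so 235^17 ≡ 426·235 ≡ 31 (mod 493)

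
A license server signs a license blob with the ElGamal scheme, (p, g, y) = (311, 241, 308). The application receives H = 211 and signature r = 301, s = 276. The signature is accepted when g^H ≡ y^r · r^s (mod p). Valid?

no

Left side g^H mod p:
241^211 mod 311 = 299
Right side y^r · r^s mod p:
308^301 mod 311 = 38
301^276 mod 311 = 163
38·163 = 6194 ≡ 285 (mod 311)
299 ≠ 285, so verification fails.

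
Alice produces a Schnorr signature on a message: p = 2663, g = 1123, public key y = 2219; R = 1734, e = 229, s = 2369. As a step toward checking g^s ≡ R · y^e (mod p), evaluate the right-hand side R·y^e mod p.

40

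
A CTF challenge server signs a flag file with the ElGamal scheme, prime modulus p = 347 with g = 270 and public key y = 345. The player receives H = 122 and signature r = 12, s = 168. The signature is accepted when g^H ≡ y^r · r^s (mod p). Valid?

yes

Left side g^H mod p:
Squares mod 347: 270^1≡270, 270^2≡30, 270^4≡206, 270^8≡102, 270^16≡341, 270^32≡36, 270^64≡255
122 = 64 + 32 + 16 + 8 + 2, so 270^122 ≡ 255·36·341·102·30 ≡ 40 (mod 347)
Right side y^r · r^s mod p:
Squares mod 347: 345^1≡345, 345^2≡4, 345^4≡16, 345^8≡256
12 = 8 + 4, so 345^12 ≡ 256·16 ≡ 279 (mod 347)
Squares mod 347: 12^1≡12, 12^2≡144, 12^4≡263, 12^8≡116, 12^16≡270, 12^32≡30, 12^64≡206, 12^128≡102
168 = 128 + 32 + 8, so 12^168 ≡ 102·30·116 ≡ 326 (mod 347)
279·326 = 90954 ≡ 40 (mod 347)
40 ≡ 40 (mod 347), so the signature is genuine.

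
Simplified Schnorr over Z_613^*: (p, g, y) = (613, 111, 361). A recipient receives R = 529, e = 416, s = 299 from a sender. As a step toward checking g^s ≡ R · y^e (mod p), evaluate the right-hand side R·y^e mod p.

195

361^2 = 130321 ≡ 365
361^4 ≡ 365^2 = 133225 ≡ 204
361^8 ≡ 204^2 = 41616 ≡ 545
361^16 ≡ 545^2 = 297025 ≡ 333
361^32 ≡ 333^2 = 110889 ≡ 549
361^64 ≡ 549^2 = 301401 ≡ 418
361^128 ≡ 418^2 = 174724 ≡ 19
361^256 ≡ 19^2 = 361
416 = 256 + 128 + 32, so 361^416 ≡ 361·19·549 ≡ 545 (mod 613)
R · y^e ≡ 529·545 = 288305 ≡ 195 (mod 613)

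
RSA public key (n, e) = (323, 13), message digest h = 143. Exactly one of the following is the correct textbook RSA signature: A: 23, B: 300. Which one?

B

Candidate A: Squares mod 323: 23^1≡23, 23^2≡206, 23^4≡123, 23^8≡271; 13 = 8 + 4 + 1, so 23^13 ≡ 271·123·23 ≡ 180 (mod 323)
Candidate B: Squares mod 323: 300^1≡300, 300^2≡206, 300^4≡123, 300^8≡271; 13 = 8 + 4 + 1, so 300^13 ≡ 271·123·300 ≡ 143 (mod 323)
  → matches h = 143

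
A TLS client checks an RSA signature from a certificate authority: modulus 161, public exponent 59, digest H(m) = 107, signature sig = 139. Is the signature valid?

invalid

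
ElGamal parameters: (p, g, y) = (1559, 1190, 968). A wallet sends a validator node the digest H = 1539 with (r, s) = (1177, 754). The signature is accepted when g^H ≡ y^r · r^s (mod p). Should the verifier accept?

reject

Left side g^H mod p:
Squares mod 1559: 1190^1≡1190, 1190^2≡528, 1190^4≡1282, 1190^8≡338, 1190^16≡437, 1190^32≡771, 1190^64≡462, 1190^128≡1420, 1190^256≡613, 1190^512≡50, 1190^1024≡941
1539 = 1024 + 512 + 2 + 1, so 1190^1539 ≡ 941·50·528·1190 ≡ 1127 (mod 1559)
Right side y^r · r^s mod p:
Squares mod 1559: 968^1≡968, 968^2≡65, 968^4≡1107, 968^8≡75, 968^16≡948, 968^32≡720, 968^64≡812, 968^128≡1446, 968^256≡297, 968^512≡905, 968^1024≡550
1177 = 1024 + 128 + 16 + 8 + 1, so 968^1177 ≡ 550·1446·948·75·968 ≡ 1179 (mod 1559)
Squares mod 1559: 1177^1≡1177, 1177^2≡937, 1177^4≡252, 1177^8≡1144, 1177^16≡735, 1177^32≡811, 1177^64≡1382, 1177^128≡149, 1177^256≡375, 1177^512≡315
754 = 512 + 128 + 64 + 32 + 16 + 2, so 1177^754 ≡ 315·149·1382·811·735·937 ≡ 1148 (mod 1559)
1179·1148 = 1353492 ≡ 280 (mod 1559)
1127 ≠ 280, so verification fails.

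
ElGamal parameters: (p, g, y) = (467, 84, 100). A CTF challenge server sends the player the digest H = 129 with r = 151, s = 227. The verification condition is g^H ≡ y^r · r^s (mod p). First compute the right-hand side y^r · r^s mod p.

40

100^2 = 10000 ≡ 193
100^4 ≡ 193^2 = 37249 ≡ 356
100^8 ≡ 356^2 = 126736 ≡ 179
100^16 ≡ 179^2 = 32041 ≡ 285
100^32 ≡ 285^2 = 81225 ≡ 434
100^64 ≡ 434^2 = 188356 ≡ 155
100^128 ≡ 155^2 = 24025 ≡ 208
151 = 128 + 16 + 4 + 2 + 1, so 100^151 ≡ 208·285·356·193·100 ≡ 289 (mod 467)
151^2 = 22801 ≡ 385
151^4 ≡ 385^2 = 148225 ≡ 186
151^8 ≡ 186^2 = 34596 ≡ 38
151^16 ≡ 38^2 = 1444 ≡ 43
151^32 ≡ 43^2 = 1849 ≡ 448
151^64 ≡ 448^2 = 200704 ≡ 361
151^128 ≡ 361^2 = 130321 ≡ 28
227 = 128 + 64 + 32 + 2 + 1, so 151^227 ≡ 28·361·448·385·151 ≡ 47 (mod 467)
y^r · r^s ≡ 289·47 = 13583 ≡ 40 (mod 467)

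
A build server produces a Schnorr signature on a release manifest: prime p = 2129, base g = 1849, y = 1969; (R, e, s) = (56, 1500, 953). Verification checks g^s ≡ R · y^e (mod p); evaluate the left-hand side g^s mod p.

1849^953 mod 2129 = 910

910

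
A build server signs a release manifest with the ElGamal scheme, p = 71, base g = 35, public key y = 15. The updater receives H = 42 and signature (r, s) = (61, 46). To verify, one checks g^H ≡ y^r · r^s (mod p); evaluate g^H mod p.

5

35^42 mod 71 = 5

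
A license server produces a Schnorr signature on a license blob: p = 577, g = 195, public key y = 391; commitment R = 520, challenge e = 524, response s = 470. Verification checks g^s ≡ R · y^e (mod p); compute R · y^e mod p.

57

391^524 mod 577 = 576
R · y^e ≡ 520·576 = 299520 ≡ 57 (mod 577)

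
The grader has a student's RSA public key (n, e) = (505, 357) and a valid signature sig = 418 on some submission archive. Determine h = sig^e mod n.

208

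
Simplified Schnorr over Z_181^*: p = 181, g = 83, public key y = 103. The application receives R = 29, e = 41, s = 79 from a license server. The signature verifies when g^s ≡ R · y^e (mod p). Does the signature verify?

verifies

g^s mod p:
83^2 = 6889 ≡ 11
83^4 ≡ 11^2 = 121
83^8 ≡ 121^2 = 14641 ≡ 161
83^16 ≡ 161^2 = 25921 ≡ 38
83^32 ≡ 38^2 = 1444 ≡ 177
83^64 ≡ 177^2 = 31329 ≡ 16
79 = 64 + 8 + 4 + 2 + 1, so 83^79 ≡ 16·161·121·11·83 ≡ 112 (mod 181)
R · y^e mod p:
103^2 = 10609 ≡ 111
103^4 ≡ 111^2 = 12321 ≡ 13
103^8 ≡ 13^2 = 169
103^16 ≡ 169^2 = 28561 ≡ 144
103^32 ≡ 144^2 = 20736 ≡ 102
41 = 32 + 8 + 1, so 103^41 ≡ 102·169·103 ≡ 85 (mod 181)
29·85 = 2465 ≡ 112 (mod 181)
112 ≡ 112 (mod 181); signature holds.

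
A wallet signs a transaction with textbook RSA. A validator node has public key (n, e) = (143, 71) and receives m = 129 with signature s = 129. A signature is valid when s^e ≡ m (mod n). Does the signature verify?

Squares mod 143: s^1≡129, s^2≡53, s^4≡92, s^8≡27, s^16≡14, s^32≡53, s^64≡92
71 = 64 + 4 + 2 + 1, so s^71 ≡ 92·92·53·129 ≡ 129 (mod 143)
s^71 mod 143 = 129 matches m.

verifies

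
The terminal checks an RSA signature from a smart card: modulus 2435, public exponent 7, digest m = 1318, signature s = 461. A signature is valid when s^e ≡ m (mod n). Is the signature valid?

invalid

Squares mod 2435: s^1≡461, s^2≡676, s^4≡1631
7 = 4 + 2 + 1, so s^7 ≡ 1631·676·461 ≡ 1286 (mod 2435)
The recovered value 1286 does not match the digest 1318.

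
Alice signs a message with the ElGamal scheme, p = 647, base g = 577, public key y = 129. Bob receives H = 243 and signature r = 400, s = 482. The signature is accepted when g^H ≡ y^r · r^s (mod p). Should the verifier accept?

Left side g^H mod p:
577^2 = 332929 ≡ 371
577^4 ≡ 371^2 = 137641 ≡ 477
577^8 ≡ 477^2 = 227529 ≡ 432
577^16 ≡ 432^2 = 186624 ≡ 288
577^32 ≡ 288^2 = 82944 ≡ 128
577^64 ≡ 128^2 = 16384 ≡ 209
577^128 ≡ 209^2 = 43681 ≡ 332
243 = 128 + 64 + 32 + 16 + 2 + 1, so 577^243 ≡ 332·209·128·288·371·577 ≡ 493 (mod 647)
Right side y^r · r^s mod p:
129^2 = 16641 ≡ 466
129^4 ≡ 466^2 = 217156 ≡ 411
129^8 ≡ 411^2 = 168921 ≡ 54
129^16 ≡ 54^2 = 2916 ≡ 328
129^32 ≡ 328^2 = 107584 ≡ 182
129^64 ≡ 182^2 = 33124 ≡ 127
129^128 ≡ 127^2 = 16129 ≡ 601
129^256 ≡ 601^2 = 361201 ≡ 175
400 = 256 + 128 + 16, so 129^400 ≡ 175·601·328 ≡ 7 (mod 647)
400^2 = 160000 ≡ 191
400^4 ≡ 191^2 = 36481 ≡ 249
400^8 ≡ 249^2 = 62001 ≡ 536
400^16 ≡ 536^2 = 287296 ≡ 28
400^32 ≡ 28^2 = 784 ≡ 137
400^64 ≡ 137^2 = 18769 ≡ 6
400^128 ≡ 6^2 = 36
400^256 ≡ 36^2 = 1296 ≡ 2
482 = 256 + 128 + 64 + 32 + 2, so 400^482 ≡ 2·36·6·137·191 ≡ 407 (mod 647)
7·407 = 2849 ≡ 261 (mod 647)
493 ≠ 261, so verification fails.

reject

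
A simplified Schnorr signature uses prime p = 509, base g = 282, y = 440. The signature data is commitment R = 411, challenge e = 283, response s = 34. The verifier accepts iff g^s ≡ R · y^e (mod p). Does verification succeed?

passes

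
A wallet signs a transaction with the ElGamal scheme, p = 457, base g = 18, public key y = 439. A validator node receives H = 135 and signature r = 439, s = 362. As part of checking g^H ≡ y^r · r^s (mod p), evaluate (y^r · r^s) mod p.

Squares mod 457: 439^1≡439, 439^2≡324, 439^4≡323, 439^8≡133, 439^16≡323, 439^32≡133, 439^64≡323, 439^128≡133, 439^256≡323
439 = 256 + 128 + 32 + 16 + 4 + 2 + 1, so 439^439 ≡ 323·133·133·323·323·324·439 ≡ 18 (mod 457)
Squares mod 457: 439^1≡439, 439^2≡324, 439^4≡323, 439^8≡133, 439^16≡323, 439^32≡133, 439^64≡323, 439^128≡133, 439^256≡323
362 = 256 + 64 + 32 + 8 + 2, so 439^362 ≡ 323·323·133·133·324 ≡ 324 (mod 457)
y^r · r^s ≡ 18·324 = 5832 ≡ 348 (mod 457)

348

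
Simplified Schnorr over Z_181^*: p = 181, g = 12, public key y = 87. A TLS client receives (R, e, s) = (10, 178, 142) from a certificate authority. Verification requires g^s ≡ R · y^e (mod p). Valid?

no

g^s mod p:
Squares mod 181: 12^1≡12, 12^2≡144, 12^4≡102, 12^8≡87, 12^16≡148, 12^32≡3, 12^64≡9, 12^128≡81
142 = 128 + 8 + 4 + 2, so 12^142 ≡ 81·87·102·144 ≡ 38 (mod 181)
R · y^e mod p:
Squares mod 181: 87^1≡87, 87^2≡148, 87^4≡3, 87^8≡9, 87^16≡81, 87^32≡45, 87^64≡34, 87^128≡70
178 = 128 + 32 + 16 + 2, so 87^178 ≡ 70·45·81·148 ≡ 170 (mod 181)
10·170 = 1700 ≡ 71 (mod 181)
38 ≠ 71; the check fails.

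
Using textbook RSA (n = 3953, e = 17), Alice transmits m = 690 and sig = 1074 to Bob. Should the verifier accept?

Squares mod 3953: sig^1≡1074, sig^2≡3153, sig^4≡3567, sig^8≡2735, sig^16≡1149
17 = 16 + 1, so sig^17 ≡ 1149·1074 ≡ 690 (mod 3953)
Since 690 equals the digest 690, verification succeeds.

accept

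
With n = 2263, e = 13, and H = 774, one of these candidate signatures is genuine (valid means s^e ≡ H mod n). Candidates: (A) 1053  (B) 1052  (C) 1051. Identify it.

A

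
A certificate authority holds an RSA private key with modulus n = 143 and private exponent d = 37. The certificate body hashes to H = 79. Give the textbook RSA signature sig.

H^2 ≡ 79^2 = 6241 ≡ 92
H^4 ≡ 92^2 = 8464 ≡ 27
H^8 ≡ 27^2 = 729 ≡ 14
H^16 ≡ 14^2 = 196 ≡ 53
H^32 ≡ 53^2 = 2809 ≡ 92
37 = 32 + 4 + 1, so H^37 ≡ 92·27·79 ≡ 40 (mod 143)

40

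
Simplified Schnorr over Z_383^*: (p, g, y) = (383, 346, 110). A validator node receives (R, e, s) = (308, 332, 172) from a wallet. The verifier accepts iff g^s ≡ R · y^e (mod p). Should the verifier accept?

reject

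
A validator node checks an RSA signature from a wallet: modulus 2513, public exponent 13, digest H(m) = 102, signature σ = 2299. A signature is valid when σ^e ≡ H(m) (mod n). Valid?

no

Squares mod 2513: σ^1≡2299, σ^2≡562, σ^4≡1719, σ^8≡2186
13 = 8 + 4 + 1, so σ^13 ≡ 2186·1719·2299 ≡ 2411 (mod 2513)
2411 ≠ 102, so verification fails.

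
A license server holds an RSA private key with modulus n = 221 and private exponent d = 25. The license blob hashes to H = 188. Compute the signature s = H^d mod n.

H^2 ≡ 188^2 = 35344 ≡ 205
H^4 ≡ 205^2 = 42025 ≡ 35
H^8 ≡ 35^2 = 1225 ≡ 120
H^16 ≡ 120^2 = 14400 ≡ 35
25 = 16 + 8 + 1, so H^25 ≡ 35·120·188 ≡ 188 (mod 221)

188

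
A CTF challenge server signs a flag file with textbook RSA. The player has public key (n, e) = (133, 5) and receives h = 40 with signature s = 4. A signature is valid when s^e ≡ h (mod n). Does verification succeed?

s^5 mod 133 = 93
The recovered value 93 does not match the digest 40.

fails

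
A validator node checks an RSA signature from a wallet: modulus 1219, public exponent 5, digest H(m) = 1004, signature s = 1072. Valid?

yes

s^2 ≡ 1072^2 = 1149184 ≡ 886
s^4 ≡ 886^2 = 784996 ≡ 1179
5 = 4 + 1, so s^5 ≡ 1179·1072 ≡ 1004 (mod 1219)
Since 1004 equals the digest 1004, verification succeeds.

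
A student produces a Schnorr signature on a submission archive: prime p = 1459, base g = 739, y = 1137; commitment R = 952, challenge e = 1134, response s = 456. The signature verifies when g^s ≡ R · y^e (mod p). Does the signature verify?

verifies

g^s mod p:
Squares mod 1459: 739^1≡739, 739^2≡455, 739^4≡1306, 739^8≡65, 739^16≡1307, 739^32≡1219, 739^64≡699, 739^128≡1295, 739^256≡634
456 = 256 + 128 + 64 + 8, so 739^456 ≡ 634·1295·699·65 ≡ 523 (mod 1459)
R · y^e mod p:
Squares mod 1459: 1137^1≡1137, 1137^2≡95, 1137^4≡271, 1137^8≡491, 1137^16≡346, 1137^32≡78, 1137^64≡248, 1137^128≡226, 1137^256≡11, 1137^512≡121, 1137^1024≡51
1134 = 1024 + 64 + 32 + 8 + 4 + 2, so 1137^1134 ≡ 51·248·78·491·271·95 ≡ 563 (mod 1459)
952·563 = 535976 ≡ 523 (mod 1459)
523 ≡ 523 (mod 1459); signature holds.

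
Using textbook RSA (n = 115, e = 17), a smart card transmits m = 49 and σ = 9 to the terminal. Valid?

σ^2 ≡ 9^2 = 81
σ^4 ≡ 81^2 = 6561 ≡ 6
σ^8 ≡ 6^2 = 36
σ^16 ≡ 36^2 = 1296 ≡ 31
17 = 16 + 1, so σ^17 ≡ 31·9 ≡ 49 (mod 115)
Since 49 equals the digest 49, verification succeeds.

yes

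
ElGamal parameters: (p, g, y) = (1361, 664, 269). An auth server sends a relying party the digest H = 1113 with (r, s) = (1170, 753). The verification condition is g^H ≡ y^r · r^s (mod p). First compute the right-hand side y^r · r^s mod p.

1055

269^1170 mod 1361 = 858
1170^753 mod 1361 = 466
y^r · r^s ≡ 858·466 = 399828 ≡ 1055 (mod 1361)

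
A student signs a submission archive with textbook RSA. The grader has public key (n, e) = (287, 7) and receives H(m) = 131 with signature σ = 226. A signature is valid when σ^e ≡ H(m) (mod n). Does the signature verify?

does not verify

σ^7 mod 287 = 156
156 ≠ 131, so verification fails.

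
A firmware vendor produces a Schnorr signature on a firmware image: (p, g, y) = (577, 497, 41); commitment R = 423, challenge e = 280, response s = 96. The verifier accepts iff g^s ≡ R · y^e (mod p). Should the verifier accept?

g^s mod p:
Squares mod 577: 497^1≡497, 497^2≡53, 497^4≡501, 497^8≡6, 497^16≡36, 497^32≡142, 497^64≡546
96 = 64 + 32, so 497^96 ≡ 546·142 ≡ 214 (mod 577)
R · y^e mod p:
Squares mod 577: 41^1≡41, 41^2≡527, 41^4≡192, 41^8≡513, 41^16≡57, 41^32≡364, 41^64≡363, 41^128≡213, 41^256≡363
280 = 256 + 16 + 8, so 41^280 ≡ 363·57·513 ≡ 568 (mod 577)
423·568 = 240264 ≡ 232 (mod 577)
214 ≠ 232; the check fails.

reject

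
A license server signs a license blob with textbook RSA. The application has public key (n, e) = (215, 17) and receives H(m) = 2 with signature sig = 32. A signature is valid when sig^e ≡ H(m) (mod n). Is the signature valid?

sig^17 mod 215 = 2
Since 2 equals the digest 2, verification succeeds.

valid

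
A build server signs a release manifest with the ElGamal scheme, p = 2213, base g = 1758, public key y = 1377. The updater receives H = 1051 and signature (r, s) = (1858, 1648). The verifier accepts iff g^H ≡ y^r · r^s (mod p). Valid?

no

Left side g^H mod p:
1758^2 = 3090564 ≡ 1216
1758^4 ≡ 1216^2 = 1478656 ≡ 372
1758^8 ≡ 372^2 = 138384 ≡ 1178
1758^16 ≡ 1178^2 = 1387684 ≡ 133
1758^32 ≡ 133^2 = 17689 ≡ 2198
1758^64 ≡ 2198^2 = 4831204 ≡ 225
1758^128 ≡ 225^2 = 50625 ≡ 1939
1758^256 ≡ 1939^2 = 3759721 ≡ 2047
1758^512 ≡ 2047^2 = 4190209 ≡ 1000
1758^1024 ≡ 1000^2 = 1000000 ≡ 1937
1051 = 1024 + 16 + 8 + 2 + 1, so 1758^1051 ≡ 1937·133·1178·1216·1758 ≡ 120 (mod 2213)
Right side y^r · r^s mod p:
1377^2 = 1896129 ≡ 1801
1377^4 ≡ 1801^2 = 3243601 ≡ 1556
1377^8 ≡ 1556^2 = 2421136 ≡ 114
1377^16 ≡ 114^2 = 12996 ≡ 1931
1377^32 ≡ 1931^2 = 3728761 ≡ 2069
1377^64 ≡ 2069^2 = 4280761 ≡ 819
1377^128 ≡ 819^2 = 670761 ≡ 222
1377^256 ≡ 222^2 = 49284 ≡ 598
1377^512 ≡ 598^2 = 357604 ≡ 1311
1377^1024 ≡ 1311^2 = 1718721 ≡ 1433
1858 = 1024 + 512 + 256 + 64 + 2, so 1377^1858 ≡ 1433·1311·598·819·1801 ≡ 1085 (mod 2213)
1858^2 = 3452164 ≡ 2097
1858^4 ≡ 2097^2 = 4397409 ≡ 178
1858^8 ≡ 178^2 = 31684 ≡ 702
1858^16 ≡ 702^2 = 492804 ≡ 1518
1858^32 ≡ 1518^2 = 2304324 ≡ 591
1858^64 ≡ 591^2 = 349281 ≡ 1840
1858^128 ≡ 1840^2 = 3385600 ≡ 1923
1858^256 ≡ 1923^2 = 3697929 ≡ 6
1858^512 ≡ 6^2 = 36
1858^1024 ≡ 36^2 = 1296
1648 = 1024 + 512 + 64 + 32 + 16, so 1858^1648 ≡ 1296·36·1840·591·1518 ≡ 1557 (mod 2213)
1085·1557 = 1689345 ≡ 826 (mod 2213)
120 ≠ 826, so verification fails.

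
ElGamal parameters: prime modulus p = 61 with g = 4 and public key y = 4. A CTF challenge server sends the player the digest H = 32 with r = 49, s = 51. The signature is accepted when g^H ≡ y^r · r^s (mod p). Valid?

no

Left side g^H mod p:
4^32 mod 61 = 16
Right side y^r · r^s mod p:
4^49 mod 61 = 49
49^51 mod 61 = 27
49·27 = 1323 ≡ 42 (mod 61)
16 ≠ 42, so verification fails.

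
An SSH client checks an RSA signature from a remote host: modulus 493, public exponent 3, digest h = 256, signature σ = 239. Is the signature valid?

Squares mod 493: σ^1≡239, σ^2≡426
3 = 2 + 1, so σ^3 ≡ 426·239 ≡ 256 (mod 493)
256 = h, so the signature checks out.

valid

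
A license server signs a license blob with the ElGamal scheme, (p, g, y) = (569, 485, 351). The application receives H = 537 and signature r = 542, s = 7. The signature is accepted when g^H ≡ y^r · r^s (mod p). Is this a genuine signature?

genuine

Left side g^H mod p:
Squares mod 569: 485^1≡485, 485^2≡228, 485^4≡205, 485^8≡488, 485^16≡302, 485^32≡164, 485^64≡153, 485^128≡80, 485^256≡141, 485^512≡535
537 = 512 + 16 + 8 + 1, so 485^537 ≡ 535·302·488·485 ≡ 55 (mod 569)
Right side y^r · r^s mod p:
Squares mod 569: 351^1≡351, 351^2≡297, 351^4≡14, 351^8≡196, 351^16≡293, 351^32≡499, 351^64≡348, 351^128≡476, 351^256≡114, 351^512≡478
542 = 512 + 16 + 8 + 4 + 2, so 351^542 ≡ 478·293·196·14·297 ≡ 282 (mod 569)
Squares mod 569: 542^1≡542, 542^2≡160, 542^4≡564
7 = 4 + 2 + 1, so 542^7 ≡ 564·160·542 ≡ 547 (mod 569)
282·547 = 154254 ≡ 55 (mod 569)
55 ≡ 55 (mod 569), so the signature is genuine.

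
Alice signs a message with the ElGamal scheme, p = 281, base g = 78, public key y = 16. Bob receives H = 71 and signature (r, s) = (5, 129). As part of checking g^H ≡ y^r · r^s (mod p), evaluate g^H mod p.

203

Squares mod 281: 78^1≡78, 78^2≡183, 78^4≡50, 78^8≡252, 78^16≡279, 78^32≡4, 78^64≡16
71 = 64 + 4 + 2 + 1, so 78^71 ≡ 16·50·183·78 ≡ 203 (mod 281)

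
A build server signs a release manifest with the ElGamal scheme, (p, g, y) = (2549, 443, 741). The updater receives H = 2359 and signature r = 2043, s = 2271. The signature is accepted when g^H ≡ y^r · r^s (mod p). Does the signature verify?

Left side g^H mod p:
Squares mod 2549: 443^1≡443, 443^2≡2525, 443^4≡576, 443^8≡406, 443^16≡1700, 443^32≡1983, 443^64≡1731, 443^128≡1286, 443^256≡2044, 443^512≡125, 443^1024≡331, 443^2048≡2503
2359 = 2048 + 256 + 32 + 16 + 4 + 2 + 1, so 443^2359 ≡ 2503·2044·1983·1700·576·2525·443 ≡ 2080 (mod 2549)
Right side y^r · r^s mod p:
Squares mod 2549: 741^1≡741, 741^2≡1046, 741^4≡595, 741^8≡2263, 741^16≡228, 741^32≡1004, 741^64≡1161, 741^128≡2049, 741^256≡198, 741^512≡969, 741^1024≡929
2043 = 1024 + 512 + 256 + 128 + 64 + 32 + 16 + 8 + 2 + 1, so 741^2043 ≡ 929·969·198·2049·1161·1004·228·2263·1046·741 ≡ 1816 (mod 2549)
Squares mod 2549: 2043^1≡2043, 2043^2≡1136, 2043^4≡702, 2043^8≡847, 2043^16≡1140, 2043^32≡2159, 2043^64≡1709, 2043^128≡2076, 2043^256≡1966, 2043^512≡872, 2043^1024≡782, 2043^2048≡2313
2271 = 2048 + 128 + 64 + 16 + 8 + 4 + 2 + 1, so 2043^2271 ≡ 2313·2076·1709·1140·847·702·1136·2043 ≡ 2494 (mod 2549)
1816·2494 = 4529104 ≡ 2080 (mod 2549)
2080 ≡ 2080 (mod 2549), so the signature is genuine.

verifies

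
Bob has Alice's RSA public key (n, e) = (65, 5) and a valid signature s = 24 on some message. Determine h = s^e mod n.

s^2 ≡ 24^2 = 576 ≡ 56
s^4 ≡ 56^2 = 3136 ≡ 16
5 = 4 + 1, so s^5 ≡ 16·24 ≡ 59 (mod 65)

59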